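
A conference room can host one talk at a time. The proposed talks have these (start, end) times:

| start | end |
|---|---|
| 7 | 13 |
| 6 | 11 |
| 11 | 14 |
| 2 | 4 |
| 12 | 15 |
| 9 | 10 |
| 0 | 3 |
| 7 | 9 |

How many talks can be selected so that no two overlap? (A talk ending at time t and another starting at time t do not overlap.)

Sorted by end: (0,3)  (2,4)  (7,9)  (9,10)  (6,11)  (7,13)  (11,14)  (12,15)
take (0,3); take (7,9); take (9,10); skip (6,11); take (11,14).
Selected 4 talks.

4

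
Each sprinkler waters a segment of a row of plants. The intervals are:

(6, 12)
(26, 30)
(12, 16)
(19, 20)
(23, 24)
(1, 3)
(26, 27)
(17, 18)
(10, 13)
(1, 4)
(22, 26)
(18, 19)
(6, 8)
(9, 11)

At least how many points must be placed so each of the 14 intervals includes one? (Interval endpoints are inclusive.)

8

Sorted: [1,3] [1,4] [6,8] [9,11] [6,12] [10,13] [12,16] [17,18] [18,19] [19,20] [23,24] [22,26] [26,27] [26,30]
{[1,3],[1,4]} hit by 3; {[6,8]} hit by 8; {[9,11],[6,12],[10,13]} hit by 11; {[12,16]} hit by 16; {[17,18],[18,19]} hit by 18; {[19,20]} hit by 20; {[23,24],[22,26]} hit by 24; {[26,27],[26,30]} hit by 27.
Points: 3, 8, 11, 16, 18, 20, 24, 27 (8 total).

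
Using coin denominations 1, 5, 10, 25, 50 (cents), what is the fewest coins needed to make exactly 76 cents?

76 − 1×50→26 − 1×25→1 − 1×1→0
Total coins = 1 + 1 + 1 = 3

3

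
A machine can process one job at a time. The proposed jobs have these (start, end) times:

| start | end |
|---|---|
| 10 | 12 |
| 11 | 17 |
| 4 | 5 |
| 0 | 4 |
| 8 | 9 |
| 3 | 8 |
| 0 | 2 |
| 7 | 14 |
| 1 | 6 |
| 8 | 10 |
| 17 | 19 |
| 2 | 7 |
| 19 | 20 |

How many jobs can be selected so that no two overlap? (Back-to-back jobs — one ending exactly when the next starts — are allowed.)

6

Sorted by end: (0,2)  (0,4)  (4,5)  (1,6)  (2,7)  (3,8)  (8,9)  (8,10)  (10,12)  (7,14)  (11,17)  (17,19)  (19,20)
take (0,2); take (4,5); skip (3,8); take (8,9); take (10,12); take (17,19); take (19,20).
Selected 6 jobs.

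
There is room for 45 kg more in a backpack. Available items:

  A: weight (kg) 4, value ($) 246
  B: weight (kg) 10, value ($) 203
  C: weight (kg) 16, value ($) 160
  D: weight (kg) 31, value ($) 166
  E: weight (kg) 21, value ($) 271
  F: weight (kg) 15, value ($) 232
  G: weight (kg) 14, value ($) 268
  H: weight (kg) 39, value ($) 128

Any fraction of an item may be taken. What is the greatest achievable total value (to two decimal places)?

974.81

Order: A (246/4=61.50) > B (203/10=20.30) > G (268/14=19.14) > F (232/15=15.47) > E (271/21=12.90) > C (160/16=10.00) > D (166/31=5.35) > H (128/39=3.28)
Fill: take A (4 @ 246) → take B (10 @ 203) → take G (14 @ 268) → take F (15 @ 232) → take 2/21 of E → 25.81; 45/45 used.
Total value = 974.81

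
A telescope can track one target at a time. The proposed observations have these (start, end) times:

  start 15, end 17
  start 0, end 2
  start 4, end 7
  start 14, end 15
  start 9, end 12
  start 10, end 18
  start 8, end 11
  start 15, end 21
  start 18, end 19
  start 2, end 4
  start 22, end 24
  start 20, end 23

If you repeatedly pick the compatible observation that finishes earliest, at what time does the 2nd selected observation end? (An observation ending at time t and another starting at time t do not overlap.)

4

By end time: (0,2), (2,4), (4,7), (8,11), (9,12), (14,15), (15,17), (10,18), (18,19), (15,21), (20,23), (22,24).
Pick (0,2); next start ≥ 2 → (2,4); next start ≥ 4 → (4,7); next start ≥ 7 → (8,11); next start ≥ 11 → (14,15); next start ≥ 15 → (15,17); next start ≥ 17 → (18,19); next start ≥ 19 → (20,23).
Selected: (0,2) (2,4) (4,7) (8,11) (14,15) (15,17) (18,19) (20,23)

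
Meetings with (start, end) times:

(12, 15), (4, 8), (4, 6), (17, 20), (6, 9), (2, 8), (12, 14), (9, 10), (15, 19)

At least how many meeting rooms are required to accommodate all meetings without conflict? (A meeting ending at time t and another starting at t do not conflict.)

Events (time:±→running): 2:+→1 4:+→2 4:+→3 … peak 3.

3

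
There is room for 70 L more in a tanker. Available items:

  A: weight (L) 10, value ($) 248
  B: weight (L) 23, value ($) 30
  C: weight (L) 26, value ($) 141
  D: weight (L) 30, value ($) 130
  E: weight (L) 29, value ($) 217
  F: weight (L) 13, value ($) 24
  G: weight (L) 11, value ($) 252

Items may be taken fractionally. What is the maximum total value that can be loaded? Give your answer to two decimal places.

825.46

Sort by value per unit weight and fill in that order.
Ratios (sorted): A 24.80, G 22.91, E 7.48, C 5.42, D 4.33, F 1.85, B 1.30
take A (10 @ 248); take G (11 @ 252); take E (29 @ 217); take 20/26 of C → 108.46. Capacity used 70/70.
Total value = 825.46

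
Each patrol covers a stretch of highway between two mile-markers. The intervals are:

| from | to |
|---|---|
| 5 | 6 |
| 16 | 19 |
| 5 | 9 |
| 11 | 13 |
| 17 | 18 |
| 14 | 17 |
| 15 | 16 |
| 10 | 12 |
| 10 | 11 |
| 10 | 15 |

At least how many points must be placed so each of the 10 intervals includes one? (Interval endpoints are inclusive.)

4

By right end: [5,6]  [5,9]  [10,11]  [10,12]  [11,13]  [10,15]  [15,16]  [14,17]  [17,18]  [16,19]
[5,6] uncovered → point at 6; [10,11] uncovered → point at 11; [15,16] uncovered → point at 16; [17,18] uncovered → point at 18.
Points: 6, 11, 16, 18 (4 total).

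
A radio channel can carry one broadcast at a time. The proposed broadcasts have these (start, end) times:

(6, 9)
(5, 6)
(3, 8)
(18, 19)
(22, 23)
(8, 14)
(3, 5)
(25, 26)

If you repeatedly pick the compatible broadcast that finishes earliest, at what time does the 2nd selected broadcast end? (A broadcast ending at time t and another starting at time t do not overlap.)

By end time: (3,5), (5,6), (3,8), (6,9), (8,14), (18,19), (22,23), (25,26).
Pick (3,5); next start ≥ 5 → (5,6); next start ≥ 6 → (6,9); next start ≥ 9 → (18,19); next start ≥ 19 → (22,23); next start ≥ 23 → (25,26).
Selected: (3,5) (5,6) (6,9) (18,19) (22,23) (25,26)

6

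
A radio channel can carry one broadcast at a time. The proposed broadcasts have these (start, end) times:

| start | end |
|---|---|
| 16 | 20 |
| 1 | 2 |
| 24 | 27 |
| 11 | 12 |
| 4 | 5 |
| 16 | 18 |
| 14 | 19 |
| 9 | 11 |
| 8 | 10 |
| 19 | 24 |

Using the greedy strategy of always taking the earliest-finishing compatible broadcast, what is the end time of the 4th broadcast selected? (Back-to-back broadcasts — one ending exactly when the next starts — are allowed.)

12

Sort by end time and greedily take each interval whose start is ≥ the last chosen end.
By end time: (1,2), (4,5), (8,10), (9,11), (11,12), (16,18), (14,19), (16,20), (19,24), (24,27).
Pick (1,2); next start ≥ 2 → (4,5); next start ≥ 5 → (8,10); next start ≥ 10 → (11,12); next start ≥ 12 → (16,18); next start ≥ 18 → (19,24); next start ≥ 24 → (24,27).
Selected: (1,2) (4,5) (8,10) (11,12) (16,18) (19,24) (24,27)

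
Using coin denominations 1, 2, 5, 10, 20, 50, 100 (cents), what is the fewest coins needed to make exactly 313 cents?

6

313 = 3×100 + 1×10 + 1×2 + 1×1
Total coins = 3 + 1 + 1 + 1 = 6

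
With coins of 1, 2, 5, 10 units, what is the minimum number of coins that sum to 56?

Greedy: take as many of the largest coin as possible, then repeat with the remainder.
56 − 5×10→6 − 1×5→1 − 1×1→0
Total coins = 5 + 1 + 1 = 7

7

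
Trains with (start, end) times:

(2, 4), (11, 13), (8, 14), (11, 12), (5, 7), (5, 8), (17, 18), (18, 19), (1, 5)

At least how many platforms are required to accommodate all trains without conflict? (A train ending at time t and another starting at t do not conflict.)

3

Count concurrent intervals with a sweep; the peak is the room count.
Events (time:±→running): 1:+→1 2:+→2 4:-→1 5:-→0 5:+→1 5:+→2 7:-→1 8:-→0 8:+→1 11:+→2 11:+→3 … peak 3.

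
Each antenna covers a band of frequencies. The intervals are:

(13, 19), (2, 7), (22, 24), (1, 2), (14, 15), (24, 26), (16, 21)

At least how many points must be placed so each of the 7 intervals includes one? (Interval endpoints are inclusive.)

By right end: [1,2]  [2,7]  [14,15]  [13,19]  [16,21]  [22,24]  [24,26]
[1,2] uncovered → point at 2; [14,15] uncovered → point at 15; [16,21] uncovered → point at 21; [22,24] uncovered → point at 24.
Points: 2, 15, 21, 24 (4 total).

4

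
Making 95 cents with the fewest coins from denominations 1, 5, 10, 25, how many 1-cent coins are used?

0

Greedy: take as many of the largest coin as possible, then repeat with the remainder.
95 = 3×25 + 2×10
Count of 1: 0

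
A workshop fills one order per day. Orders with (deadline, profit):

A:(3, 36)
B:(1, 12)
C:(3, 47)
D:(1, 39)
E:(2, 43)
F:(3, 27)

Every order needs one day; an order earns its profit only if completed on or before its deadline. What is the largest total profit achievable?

Sort by profit descending; place each in the latest free slot ≤ its deadline.
Profit order: C=47 E=43 D=39 A=36 F=27 B=12
Assign: C→slot 3, E→slot 2, D→slot 1, A skipped, F skipped, B skipped.
Slots: [1:D] [2:E] [3:C]
Profit = 39 + 43 + 47 = 129

129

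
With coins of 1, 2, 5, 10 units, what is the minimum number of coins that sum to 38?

38 = 3×10 + 1×5 + 1×2 + 1×1
Total coins = 3 + 1 + 1 + 1 = 6

6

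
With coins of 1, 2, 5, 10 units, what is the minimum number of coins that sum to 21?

3

Greedy: take as many of the largest coin as possible, then repeat with the remainder.
21 − 2×10→1 − 1×1→0
Total coins = 2 + 1 = 3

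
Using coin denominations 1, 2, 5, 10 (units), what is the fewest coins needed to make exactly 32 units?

32 − 3×10→2 − 1×2→0
Total coins = 3 + 1 = 4

4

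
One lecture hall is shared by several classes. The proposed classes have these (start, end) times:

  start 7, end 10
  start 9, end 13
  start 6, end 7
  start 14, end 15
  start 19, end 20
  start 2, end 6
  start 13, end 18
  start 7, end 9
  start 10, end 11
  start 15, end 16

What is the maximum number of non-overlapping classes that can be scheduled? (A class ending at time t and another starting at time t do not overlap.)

7

Order by finish time; keep every interval that doesn't clash with the previous kept one.
By end time: (2,6), (6,7), (7,9), (7,10), (10,11), (9,13), (14,15), (15,16), (13,18), (19,20).
Pick (2,6); next start ≥ 6 → (6,7); next start ≥ 7 → (7,9); next start ≥ 9 → (10,11); next start ≥ 11 → (14,15); next start ≥ 15 → (15,16); next start ≥ 16 → (19,20).
Selected 7 classes.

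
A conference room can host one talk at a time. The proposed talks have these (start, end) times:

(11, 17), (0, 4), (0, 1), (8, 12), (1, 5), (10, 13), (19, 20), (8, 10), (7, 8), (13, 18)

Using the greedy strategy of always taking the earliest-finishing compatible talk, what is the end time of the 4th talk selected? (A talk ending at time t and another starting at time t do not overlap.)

10

Order by finish time; keep every interval that doesn't clash with the previous kept one.
Sorted by end: (0,1)  (0,4)  (1,5)  (7,8)  (8,10)  (8,12)  (10,13)  (11,17)  (13,18)  (19,20)
take (0,1); take (1,5); take (7,8); take (8,10); take (10,13); take (13,18); take (19,20).
Selected: (0,1) (1,5) (7,8) (8,10) (10,13) (13,18) (19,20)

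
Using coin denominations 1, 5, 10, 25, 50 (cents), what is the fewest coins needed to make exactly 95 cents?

4

Use the largest denomination that fits, subtract, and repeat.
95 = 1×50 + 1×25 + 2×10
Total coins = 1 + 1 + 2 = 4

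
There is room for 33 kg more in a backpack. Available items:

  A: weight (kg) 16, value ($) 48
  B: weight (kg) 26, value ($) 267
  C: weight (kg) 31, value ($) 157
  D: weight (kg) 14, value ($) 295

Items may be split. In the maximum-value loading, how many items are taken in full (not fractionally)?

1

Sort by value per unit weight and fill in that order.
Ratios (sorted): D 21.07, B 10.27, C 5.06, A 3.00
take D (14 @ 295); take 19/26 of B → 195.12. Capacity used 33/33.
1 item(s) taken whole; one partial (take 19/26 of B).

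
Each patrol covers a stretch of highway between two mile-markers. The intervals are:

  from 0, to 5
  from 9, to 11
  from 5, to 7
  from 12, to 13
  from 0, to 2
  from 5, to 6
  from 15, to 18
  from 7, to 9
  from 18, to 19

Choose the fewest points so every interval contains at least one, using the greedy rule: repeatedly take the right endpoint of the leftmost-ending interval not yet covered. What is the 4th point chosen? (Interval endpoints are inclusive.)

Process intervals by earliest right end; each time one isn't hit yet, stab at its right endpoint.
By right end: [0,2]  [0,5]  [5,6]  [5,7]  [7,9]  [9,11]  [12,13]  [15,18]  [18,19]
[0,2] uncovered → point at 2; [5,6] uncovered → point at 6; [7,9] uncovered → point at 9; [12,13] uncovered → point at 13; [15,18] uncovered → point at 18.
Points: 2, 6, 9, 13, 18 (5 total).

13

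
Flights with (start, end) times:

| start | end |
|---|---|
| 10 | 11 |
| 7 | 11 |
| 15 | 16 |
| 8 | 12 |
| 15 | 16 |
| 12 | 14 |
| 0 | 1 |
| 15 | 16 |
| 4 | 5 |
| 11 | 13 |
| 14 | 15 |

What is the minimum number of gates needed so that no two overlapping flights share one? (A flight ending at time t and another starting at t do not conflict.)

Count concurrent intervals with a sweep; the peak is the room count.
starts: [0, 4, 7, 8, 10, 11, 12, 14, 15, 15, 15]
ends:   [1, 5, 11, 11, 12, 13, 14, 15, 16, 16, 16]
s0→1 e1→0 s4→1 e5→0 s7→1 s8→2 s10→3  — peak 3.

3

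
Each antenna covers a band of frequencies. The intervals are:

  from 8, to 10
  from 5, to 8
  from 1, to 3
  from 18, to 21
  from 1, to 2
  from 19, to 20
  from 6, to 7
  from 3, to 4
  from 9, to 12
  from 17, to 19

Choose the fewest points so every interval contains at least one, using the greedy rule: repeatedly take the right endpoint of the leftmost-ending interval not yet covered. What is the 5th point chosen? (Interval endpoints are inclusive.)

19

By right end: [1,2]  [1,3]  [3,4]  [6,7]  [5,8]  [8,10]  [9,12]  [17,19]  [19,20]  [18,21]
[1,2] uncovered → point at 2; [3,4] uncovered → point at 4; [6,7] uncovered → point at 7; [8,10] uncovered → point at 10; [17,19] uncovered → point at 19.
Points: 2, 4, 7, 10, 19 (5 total).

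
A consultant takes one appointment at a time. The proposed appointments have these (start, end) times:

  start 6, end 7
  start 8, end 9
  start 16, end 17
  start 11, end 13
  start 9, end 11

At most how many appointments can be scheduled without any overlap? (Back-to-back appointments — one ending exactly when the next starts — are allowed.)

By end time: (6,7), (8,9), (9,11), (11,13), (16,17).
Pick (6,7); next start ≥ 7 → (8,9); next start ≥ 9 → (9,11); next start ≥ 11 → (11,13); next start ≥ 13 → (16,17).
Selected 5 appointments.

5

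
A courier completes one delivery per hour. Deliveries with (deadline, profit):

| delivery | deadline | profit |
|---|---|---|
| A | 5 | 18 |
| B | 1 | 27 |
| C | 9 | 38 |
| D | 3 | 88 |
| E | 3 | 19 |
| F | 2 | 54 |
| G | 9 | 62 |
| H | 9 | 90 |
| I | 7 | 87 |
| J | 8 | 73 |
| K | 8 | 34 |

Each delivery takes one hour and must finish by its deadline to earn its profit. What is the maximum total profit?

Profit order: H=90 D=88 I=87 J=73 G=62 F=54 C=38 K=34 B=27 E=19 A=18
Assign: H→slot 9, D→slot 3, I→slot 7, J→slot 8, G→slot 6, F→slot 2, C→slot 5, K→slot 4, B→slot 1, E skipped, A skipped.
Slots: [1:B] [2:F] [3:D] [4:K] [5:C] [6:G] [7:I] [8:J] [9:H]
Profit = 27 + 54 + 88 + 34 + 38 + 62 + 87 + 73 + 90 = 553

553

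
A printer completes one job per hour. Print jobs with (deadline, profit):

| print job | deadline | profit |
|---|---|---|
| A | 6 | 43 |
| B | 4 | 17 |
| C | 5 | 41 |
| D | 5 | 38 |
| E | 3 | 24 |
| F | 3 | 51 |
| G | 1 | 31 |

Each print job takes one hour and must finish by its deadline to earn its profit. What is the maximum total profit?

By profit: F(d3,51), A(d6,43), C(d5,41), D(d5,38), G(d1,31), E(d3,24), B(d4,17)
F→slot 3; A→slot 6; C→slot 5; D→slot 4; G→slot 1; E→slot 2; B skipped.
Profit = 31 + 24 + 51 + 38 + 41 + 43 = 228

228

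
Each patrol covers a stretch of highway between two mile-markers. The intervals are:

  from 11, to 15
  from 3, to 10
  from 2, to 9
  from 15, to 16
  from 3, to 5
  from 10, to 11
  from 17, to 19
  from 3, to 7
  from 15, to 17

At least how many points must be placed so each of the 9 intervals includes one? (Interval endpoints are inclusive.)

Sort by right endpoint; whenever an interval is uncovered, place a point at its right end.
Sorted: [3,5] [3,7] [2,9] [3,10] [10,11] [11,15] [15,16] [15,17] [17,19]
{[3,5],[3,7],[2,9],[3,10]} hit by 5; {[10,11],[11,15]} hit by 11; {[15,16],[15,17]} hit by 16; {[17,19]} hit by 19.
Points: 5, 11, 16, 19 (4 total).

4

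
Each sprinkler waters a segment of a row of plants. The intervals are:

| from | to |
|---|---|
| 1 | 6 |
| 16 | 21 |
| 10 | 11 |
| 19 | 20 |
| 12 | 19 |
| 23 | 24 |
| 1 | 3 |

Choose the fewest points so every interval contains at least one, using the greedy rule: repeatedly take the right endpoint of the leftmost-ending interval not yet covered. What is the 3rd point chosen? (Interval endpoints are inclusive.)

19

Sorted: [1,3] [1,6] [10,11] [12,19] [19,20] [16,21] [23,24]
{[1,3],[1,6]} hit by 3; {[10,11]} hit by 11; {[12,19],[19,20],[16,21]} hit by 19; {[23,24]} hit by 24.
Points: 3, 11, 19, 24 (4 total).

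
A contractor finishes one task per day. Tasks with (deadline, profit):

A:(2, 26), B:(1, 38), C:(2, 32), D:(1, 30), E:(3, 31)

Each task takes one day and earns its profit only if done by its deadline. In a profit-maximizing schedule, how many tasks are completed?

3

Take jobs in profit order; each goes to the latest open slot no later than its deadline.
By profit: B(d1,38), C(d2,32), E(d3,31), D(d1,30), A(d2,26)
B→slot 1; C→slot 2; E→slot 3; D skipped; A skipped.
3 of 5 scheduled.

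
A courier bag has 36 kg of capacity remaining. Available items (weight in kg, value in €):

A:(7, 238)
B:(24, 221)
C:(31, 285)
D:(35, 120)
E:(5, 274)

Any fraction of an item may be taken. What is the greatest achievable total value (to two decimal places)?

Sort by value per unit weight and fill in that order.
Order: E (274/5=54.80) > A (238/7=34.00) > B (221/24=9.21) > C (285/31=9.19) > D (120/35=3.43)
Fill: take E (5 @ 274) → take A (7 @ 238) → take B (24 @ 221); 36/36 used.
Total value = 733.00

733.00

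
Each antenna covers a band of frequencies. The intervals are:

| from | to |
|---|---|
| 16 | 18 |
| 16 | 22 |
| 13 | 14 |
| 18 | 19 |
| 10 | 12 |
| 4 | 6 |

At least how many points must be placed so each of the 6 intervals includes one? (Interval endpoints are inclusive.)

Sorted: [4,6] [10,12] [13,14] [16,18] [18,19] [16,22]
{[4,6]} hit by 6; {[10,12]} hit by 12; {[13,14]} hit by 14; {[16,18],[18,19],[16,22]} hit by 18.
Points: 6, 12, 14, 18 (4 total).

4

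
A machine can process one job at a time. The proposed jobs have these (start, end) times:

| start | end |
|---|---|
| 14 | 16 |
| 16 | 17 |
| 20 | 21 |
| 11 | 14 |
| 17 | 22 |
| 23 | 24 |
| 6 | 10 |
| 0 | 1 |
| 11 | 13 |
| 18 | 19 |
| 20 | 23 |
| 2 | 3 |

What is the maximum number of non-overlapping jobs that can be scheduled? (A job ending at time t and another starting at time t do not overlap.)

Order by finish time; keep every interval that doesn't clash with the previous kept one.
By end time: (0,1), (2,3), (6,10), (11,13), (11,14), (14,16), (16,17), (18,19), (20,21), (17,22), (20,23), (23,24).
Pick (0,1); next start ≥ 1 → (2,3); next start ≥ 3 → (6,10); next start ≥ 10 → (11,13); next start ≥ 13 → (14,16); next start ≥ 16 → (16,17); next start ≥ 17 → (18,19); next start ≥ 19 → (20,21); next start ≥ 21 → (23,24).
Selected 9 jobs.

9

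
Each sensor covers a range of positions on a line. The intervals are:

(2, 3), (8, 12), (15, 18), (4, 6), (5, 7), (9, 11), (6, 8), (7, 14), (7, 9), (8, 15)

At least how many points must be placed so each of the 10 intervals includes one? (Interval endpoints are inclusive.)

4

Sort by right endpoint; whenever an interval is uncovered, place a point at its right end.
By right end: [2,3]  [4,6]  [5,7]  [6,8]  [7,9]  [9,11]  [8,12]  [7,14]  [8,15]  [15,18]
[2,3] uncovered → point at 3; [4,6] uncovered → point at 6; [7,9] uncovered → point at 9; [15,18] uncovered → point at 18.
Points: 3, 6, 9, 18 (4 total).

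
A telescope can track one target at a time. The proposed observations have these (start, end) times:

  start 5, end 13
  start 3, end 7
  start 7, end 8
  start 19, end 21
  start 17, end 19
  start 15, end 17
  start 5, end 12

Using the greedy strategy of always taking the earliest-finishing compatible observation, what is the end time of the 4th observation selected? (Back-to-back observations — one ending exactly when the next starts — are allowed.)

Greedy by earliest finish: after sorting by end time, pick each interval compatible with the last pick.
By end time: (3,7), (7,8), (5,12), (5,13), (15,17), (17,19), (19,21).
Pick (3,7); next start ≥ 7 → (7,8); next start ≥ 8 → (15,17); next start ≥ 17 → (17,19); next start ≥ 19 → (19,21).
Selected: (3,7) (7,8) (15,17) (17,19) (19,21)

19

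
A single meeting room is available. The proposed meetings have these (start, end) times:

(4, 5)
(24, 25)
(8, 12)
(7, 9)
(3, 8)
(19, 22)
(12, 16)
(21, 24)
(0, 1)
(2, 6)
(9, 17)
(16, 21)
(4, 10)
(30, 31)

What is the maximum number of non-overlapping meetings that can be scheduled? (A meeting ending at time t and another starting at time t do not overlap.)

8

Order by finish time; keep every interval that doesn't clash with the previous kept one.
Sorted by end: (0,1)  (4,5)  (2,6)  (3,8)  (7,9)  (4,10)  (8,12)  (12,16)  (9,17)  (16,21)  (19,22)  (21,24)  (24,25)  (30,31)
take (0,1); take (4,5); skip (2,6); skip (3,8); take (7,9); skip (4,10); take (12,16); skip (9,17); take (16,21); take (21,24); take (24,25); take (30,31).
Selected 8 meetings.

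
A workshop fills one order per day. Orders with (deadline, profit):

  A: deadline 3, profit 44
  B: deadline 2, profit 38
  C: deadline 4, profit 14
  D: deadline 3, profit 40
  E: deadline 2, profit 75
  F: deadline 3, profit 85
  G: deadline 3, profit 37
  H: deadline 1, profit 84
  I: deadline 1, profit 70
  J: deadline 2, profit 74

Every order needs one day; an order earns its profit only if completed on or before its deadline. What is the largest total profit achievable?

Take jobs in profit order; each goes to the latest open slot no later than its deadline.
Profit order: F=85 H=84 E=75 J=74 I=70 A=44 D=40 B=38 G=37 C=14
Assign: F→slot 3, H→slot 1, E→slot 2, J skipped, I skipped, A skipped, D skipped, B skipped, G skipped, C→slot 4.
Slots: [1:H] [2:E] [3:F] [4:C]
Profit = 84 + 75 + 85 + 14 = 258

258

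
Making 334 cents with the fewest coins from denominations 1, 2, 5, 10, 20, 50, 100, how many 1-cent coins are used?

Use the largest denomination that fits, subtract, and repeat.
334 − 3×100→34 − 1×20→14 − 1×10→4 − 2×2→0
Count of 1: 0

0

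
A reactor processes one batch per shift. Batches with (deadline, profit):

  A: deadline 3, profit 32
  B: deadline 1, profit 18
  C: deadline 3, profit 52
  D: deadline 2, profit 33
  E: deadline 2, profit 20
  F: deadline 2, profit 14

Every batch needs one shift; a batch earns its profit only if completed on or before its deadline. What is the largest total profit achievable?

By profit: C(d3,52), D(d2,33), A(d3,32), E(d2,20), B(d1,18), F(d2,14)
C→slot 3; D→slot 2; A→slot 1; E skipped; B skipped; F skipped.
Profit = 32 + 33 + 52 = 117

117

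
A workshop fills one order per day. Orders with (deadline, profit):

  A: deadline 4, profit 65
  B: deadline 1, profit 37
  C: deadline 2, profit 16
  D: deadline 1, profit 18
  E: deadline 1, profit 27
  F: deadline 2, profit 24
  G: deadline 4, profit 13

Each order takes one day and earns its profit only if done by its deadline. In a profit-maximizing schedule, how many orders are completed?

Take jobs in profit order; each goes to the latest open slot no later than its deadline.
By profit: A(d4,65), B(d1,37), E(d1,27), F(d2,24), D(d1,18), C(d2,16), G(d4,13)
A→slot 4; B→slot 1; E skipped; F→slot 2; D skipped; C skipped; G→slot 3.
4 of 7 scheduled.

4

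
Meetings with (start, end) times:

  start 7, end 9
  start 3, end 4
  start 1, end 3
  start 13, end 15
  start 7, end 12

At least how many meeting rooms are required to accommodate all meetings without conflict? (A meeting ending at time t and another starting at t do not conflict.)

2

Count concurrent intervals with a sweep; the peak is the room count.
starts: [1, 3, 7, 7, 13]
ends:   [3, 4, 9, 12, 15]
s1→1 e3→0 s3→1 e4→0 s7→1 s7→2  — peak 2.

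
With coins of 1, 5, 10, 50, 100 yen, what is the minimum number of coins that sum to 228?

8

Use the largest denomination that fits, subtract, and repeat.
228 = 2×100 + 2×10 + 1×5 + 3×1
Total coins = 2 + 2 + 1 + 3 = 8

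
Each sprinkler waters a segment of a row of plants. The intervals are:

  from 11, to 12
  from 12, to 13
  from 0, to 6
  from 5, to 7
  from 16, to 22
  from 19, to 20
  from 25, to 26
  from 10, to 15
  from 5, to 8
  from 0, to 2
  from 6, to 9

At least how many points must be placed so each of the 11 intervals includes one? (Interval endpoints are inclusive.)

5

Process intervals by earliest right end; each time one isn't hit yet, stab at its right endpoint.
By right end: [0,2]  [0,6]  [5,7]  [5,8]  [6,9]  [11,12]  [12,13]  [10,15]  [19,20]  [16,22]  [25,26]
[0,2] uncovered → point at 2; [5,7] uncovered → point at 7; [11,12] uncovered → point at 12; [19,20] uncovered → point at 20; [25,26] uncovered → point at 26.
Points: 2, 7, 12, 20, 26 (5 total).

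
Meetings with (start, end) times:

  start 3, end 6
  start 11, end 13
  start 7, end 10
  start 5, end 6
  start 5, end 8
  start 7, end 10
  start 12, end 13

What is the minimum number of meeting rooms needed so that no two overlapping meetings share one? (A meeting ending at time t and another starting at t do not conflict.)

3

Events (time:±→running): 3:+→1 5:+→2 5:+→3 … peak 3.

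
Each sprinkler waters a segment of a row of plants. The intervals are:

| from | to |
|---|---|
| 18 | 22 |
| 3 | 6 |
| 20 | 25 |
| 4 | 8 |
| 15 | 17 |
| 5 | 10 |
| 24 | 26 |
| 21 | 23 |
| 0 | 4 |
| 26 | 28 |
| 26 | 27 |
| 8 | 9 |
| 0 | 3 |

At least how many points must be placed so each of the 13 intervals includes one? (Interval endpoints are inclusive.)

5

Sorted: [0,3] [0,4] [3,6] [4,8] [8,9] [5,10] [15,17] [18,22] [21,23] [20,25] [24,26] [26,27] [26,28]
{[0,3],[0,4],[3,6]} hit by 3; {[4,8],[8,9],[5,10]} hit by 8; {[15,17]} hit by 17; {[18,22],[21,23],[20,25]} hit by 22; {[24,26],[26,27],[26,28]} hit by 26.
Points: 3, 8, 17, 22, 26 (5 total).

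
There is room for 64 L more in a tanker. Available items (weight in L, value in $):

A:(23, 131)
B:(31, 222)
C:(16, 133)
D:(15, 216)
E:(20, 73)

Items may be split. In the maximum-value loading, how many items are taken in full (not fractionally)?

Order: D (216/15=14.40) > C (133/16=8.31) > B (222/31=7.16) > A (131/23=5.70) > E (73/20=3.65)
Fill: take D (15 @ 216) → take C (16 @ 133) → take B (31 @ 222) → take 2/23 of A → 11.39; 64/64 used.
3 item(s) taken whole; one partial (take 2/23 of A).

3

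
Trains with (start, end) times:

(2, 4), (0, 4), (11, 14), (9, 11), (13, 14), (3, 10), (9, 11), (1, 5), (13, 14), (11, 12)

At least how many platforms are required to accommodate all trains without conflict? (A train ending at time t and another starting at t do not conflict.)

Events (time:±→running): 0:+→1 1:+→2 2:+→3 3:+→4 … peak 4.

4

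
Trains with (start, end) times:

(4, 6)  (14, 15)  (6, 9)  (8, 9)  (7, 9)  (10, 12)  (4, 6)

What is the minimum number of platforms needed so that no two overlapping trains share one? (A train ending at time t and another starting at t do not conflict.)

The answer is the maximum number of intervals overlapping at any instant.
Events (time:±→running): 4:+→1 4:+→2 6:-→1 6:-→0 6:+→1 7:+→2 8:+→3 … peak 3.

3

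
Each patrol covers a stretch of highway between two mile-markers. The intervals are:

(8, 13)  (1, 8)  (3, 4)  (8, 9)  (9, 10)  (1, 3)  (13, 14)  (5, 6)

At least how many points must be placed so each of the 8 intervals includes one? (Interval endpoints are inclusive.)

4

By right end: [1,3]  [3,4]  [5,6]  [1,8]  [8,9]  [9,10]  [8,13]  [13,14]
[1,3] uncovered → point at 3; [5,6] uncovered → point at 6; [8,9] uncovered → point at 9; [13,14] uncovered → point at 14.
Points: 3, 6, 9, 14 (4 total).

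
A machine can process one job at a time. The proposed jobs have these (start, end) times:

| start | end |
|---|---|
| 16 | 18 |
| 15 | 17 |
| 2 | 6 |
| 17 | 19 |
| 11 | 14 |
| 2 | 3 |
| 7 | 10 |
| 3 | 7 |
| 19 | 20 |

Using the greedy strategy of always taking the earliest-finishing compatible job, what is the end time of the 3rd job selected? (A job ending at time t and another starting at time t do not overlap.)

By end time: (2,3), (2,6), (3,7), (7,10), (11,14), (15,17), (16,18), (17,19), (19,20).
Pick (2,3); next start ≥ 3 → (3,7); next start ≥ 7 → (7,10); next start ≥ 10 → (11,14); next start ≥ 14 → (15,17); next start ≥ 17 → (17,19); next start ≥ 19 → (19,20).
Selected: (2,3) (3,7) (7,10) (11,14) (15,17) (17,19) (19,20)

10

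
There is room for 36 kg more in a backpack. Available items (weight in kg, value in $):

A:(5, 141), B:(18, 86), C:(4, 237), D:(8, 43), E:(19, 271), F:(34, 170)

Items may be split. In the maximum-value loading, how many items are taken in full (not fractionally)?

Sort by value per unit weight and fill in that order.
Ratios (sorted): C 59.25, A 28.20, E 14.26, D 5.38, F 5.00, B 4.78
take C (4 @ 237); take A (5 @ 141); take E (19 @ 271); take D (8 @ 43). Capacity used 36/36.
4 item(s) taken whole.

4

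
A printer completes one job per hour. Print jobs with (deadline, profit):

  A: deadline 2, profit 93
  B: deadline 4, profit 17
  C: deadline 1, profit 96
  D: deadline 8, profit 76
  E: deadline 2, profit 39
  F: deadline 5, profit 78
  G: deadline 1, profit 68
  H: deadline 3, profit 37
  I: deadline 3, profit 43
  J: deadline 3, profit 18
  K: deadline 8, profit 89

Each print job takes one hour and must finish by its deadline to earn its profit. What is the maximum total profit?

492

Sort by profit descending; place each in the latest free slot ≤ its deadline.
By profit: C(d1,96), A(d2,93), K(d8,89), F(d5,78), D(d8,76), G(d1,68), I(d3,43), E(d2,39), H(d3,37), J(d3,18), B(d4,17)
C→slot 1; A→slot 2; K→slot 8; F→slot 5; D→slot 7; G skipped; I→slot 3; E skipped; H skipped; J skipped; B→slot 4.
Profit = 96 + 93 + 43 + 17 + 78 + 76 + 89 = 492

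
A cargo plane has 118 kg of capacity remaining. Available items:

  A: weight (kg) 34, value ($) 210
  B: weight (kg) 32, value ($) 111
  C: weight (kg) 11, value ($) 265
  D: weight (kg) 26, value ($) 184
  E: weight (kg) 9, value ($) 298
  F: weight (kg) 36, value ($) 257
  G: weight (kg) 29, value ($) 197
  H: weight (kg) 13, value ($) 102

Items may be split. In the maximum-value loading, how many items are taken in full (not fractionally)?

Greedy by value/weight ratio, highest first.
Ratios (sorted): E 33.11, C 24.09, H 7.85, F 7.14, D 7.08, G 6.79, A 6.18, B 3.47
take E (9 @ 298); take C (11 @ 265); take H (13 @ 102); take F (36 @ 257); take D (26 @ 184); take 23/29 of G → 156.24. Capacity used 118/118.
5 item(s) taken whole; one partial (take 23/29 of G).

5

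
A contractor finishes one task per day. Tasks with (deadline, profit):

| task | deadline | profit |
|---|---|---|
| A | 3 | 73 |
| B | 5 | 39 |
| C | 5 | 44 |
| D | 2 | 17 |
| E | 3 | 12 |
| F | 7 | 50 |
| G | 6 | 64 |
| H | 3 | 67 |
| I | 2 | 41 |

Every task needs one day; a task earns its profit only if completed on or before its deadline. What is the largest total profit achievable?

Take jobs in profit order; each goes to the latest open slot no later than its deadline.
By profit: A(d3,73), H(d3,67), G(d6,64), F(d7,50), C(d5,44), I(d2,41), B(d5,39), D(d2,17), E(d3,12)
A→slot 3; H→slot 2; G→slot 6; F→slot 7; C→slot 5; I→slot 1; B→slot 4; D skipped; E skipped.
Profit = 41 + 67 + 73 + 39 + 44 + 64 + 50 = 378

378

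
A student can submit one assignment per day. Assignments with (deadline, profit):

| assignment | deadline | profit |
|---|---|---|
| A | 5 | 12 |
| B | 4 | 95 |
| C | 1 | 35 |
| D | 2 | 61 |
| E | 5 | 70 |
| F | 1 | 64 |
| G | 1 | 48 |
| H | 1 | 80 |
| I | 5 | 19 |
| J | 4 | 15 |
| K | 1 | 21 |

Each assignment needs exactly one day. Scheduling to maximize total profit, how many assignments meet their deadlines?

Profit order: B=95 H=80 E=70 F=64 D=61 G=48 C=35 K=21 I=19 J=15 A=12
Assign: B→slot 4, H→slot 1, E→slot 5, F skipped, D→slot 2, G skipped, C skipped, K skipped, I→slot 3, J skipped, A skipped.
Slots: [1:H] [2:D] [3:I] [4:B] [5:E]
5 of 11 scheduled.

5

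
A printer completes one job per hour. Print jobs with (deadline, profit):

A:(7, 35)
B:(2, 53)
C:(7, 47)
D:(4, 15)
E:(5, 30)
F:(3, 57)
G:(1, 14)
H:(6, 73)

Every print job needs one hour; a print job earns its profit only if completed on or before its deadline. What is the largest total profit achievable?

Take jobs in profit order; each goes to the latest open slot no later than its deadline.
Profit order: H=73 F=57 B=53 C=47 A=35 E=30 D=15 G=14
Assign: H→slot 6, F→slot 3, B→slot 2, C→slot 7, A→slot 5, E→slot 4, D→slot 1, G skipped.
Slots: [1:D] [2:B] [3:F] [4:E] [5:A] [6:H] [7:C]
Profit = 15 + 53 + 57 + 30 + 35 + 73 + 47 = 310

310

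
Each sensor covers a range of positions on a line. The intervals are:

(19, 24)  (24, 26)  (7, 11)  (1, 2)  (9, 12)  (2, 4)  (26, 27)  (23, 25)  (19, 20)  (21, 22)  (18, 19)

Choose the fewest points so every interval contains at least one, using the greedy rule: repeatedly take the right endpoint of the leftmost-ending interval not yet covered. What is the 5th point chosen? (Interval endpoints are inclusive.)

25

Sort by right endpoint; whenever an interval is uncovered, place a point at its right end.
Sorted: [1,2] [2,4] [7,11] [9,12] [18,19] [19,20] [21,22] [19,24] [23,25] [24,26] [26,27]
{[1,2],[2,4]} hit by 2; {[7,11],[9,12]} hit by 11; {[18,19],[19,20]} hit by 19; {[21,22],[19,24]} hit by 22; {[23,25],[24,26]} hit by 25; {[26,27]} hit by 27.
Points: 2, 11, 19, 22, 25, 27 (6 total).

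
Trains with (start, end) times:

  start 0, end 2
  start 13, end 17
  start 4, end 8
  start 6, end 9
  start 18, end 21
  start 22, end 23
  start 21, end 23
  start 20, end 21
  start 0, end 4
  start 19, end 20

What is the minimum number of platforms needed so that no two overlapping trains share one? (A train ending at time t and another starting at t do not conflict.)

starts: [0, 0, 4, 6, 13, 18, 19, 20, 21, 22]
ends:   [2, 4, 8, 9, 17, 20, 21, 21, 23, 23]
s0→1 s0→2  — peak 2.

2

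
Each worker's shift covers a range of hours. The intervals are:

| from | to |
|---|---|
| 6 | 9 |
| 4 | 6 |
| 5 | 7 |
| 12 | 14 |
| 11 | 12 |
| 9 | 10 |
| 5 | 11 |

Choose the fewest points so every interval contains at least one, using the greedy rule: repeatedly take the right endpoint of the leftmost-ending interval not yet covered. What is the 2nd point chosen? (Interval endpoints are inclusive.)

10

Process intervals by earliest right end; each time one isn't hit yet, stab at its right endpoint.
By right end: [4,6]  [5,7]  [6,9]  [9,10]  [5,11]  [11,12]  [12,14]
[4,6] uncovered → point at 6; [9,10] uncovered → point at 10; [11,12] uncovered → point at 12.
Points: 6, 10, 12 (3 total).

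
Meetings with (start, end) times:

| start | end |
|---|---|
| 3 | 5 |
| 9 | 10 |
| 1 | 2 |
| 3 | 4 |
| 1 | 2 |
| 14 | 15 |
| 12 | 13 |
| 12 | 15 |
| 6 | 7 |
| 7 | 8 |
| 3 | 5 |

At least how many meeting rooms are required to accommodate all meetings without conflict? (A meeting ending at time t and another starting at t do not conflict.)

3

starts: [1, 1, 3, 3, 3, 6, 7, 9, 12, 12, 14]
ends:   [2, 2, 4, 5, 5, 7, 8, 10, 13, 15, 15]
s1→1 s1→2 e2→1 e2→0 s3→1 s3→2 s3→3  — peak 3.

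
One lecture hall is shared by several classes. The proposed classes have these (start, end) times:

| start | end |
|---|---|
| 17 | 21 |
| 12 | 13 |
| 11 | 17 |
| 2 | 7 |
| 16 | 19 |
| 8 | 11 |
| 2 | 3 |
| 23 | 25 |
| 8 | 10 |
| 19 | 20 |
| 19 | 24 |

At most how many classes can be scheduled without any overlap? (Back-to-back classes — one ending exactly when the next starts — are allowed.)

Sorted by end: (2,3)  (2,7)  (8,10)  (8,11)  (12,13)  (11,17)  (16,19)  (19,20)  (17,21)  (19,24)  (23,25)
take (2,3); take (8,10); take (12,13); take (16,19); take (19,20); skip (19,24); take (23,25).
Selected 6 classes.

6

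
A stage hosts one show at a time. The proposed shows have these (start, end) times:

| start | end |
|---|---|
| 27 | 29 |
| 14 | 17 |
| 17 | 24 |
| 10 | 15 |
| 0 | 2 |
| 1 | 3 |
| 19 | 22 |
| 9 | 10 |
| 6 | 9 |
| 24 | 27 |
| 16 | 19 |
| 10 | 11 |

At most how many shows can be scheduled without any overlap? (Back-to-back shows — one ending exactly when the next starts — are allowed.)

8

Sorted by end: (0,2)  (1,3)  (6,9)  (9,10)  (10,11)  (10,15)  (14,17)  (16,19)  (19,22)  (17,24)  (24,27)  (27,29)
take (0,2); take (6,9); take (9,10); take (10,11); take (14,17); take (19,22); skip (17,24); take (24,27); take (27,29).
Selected 8 shows.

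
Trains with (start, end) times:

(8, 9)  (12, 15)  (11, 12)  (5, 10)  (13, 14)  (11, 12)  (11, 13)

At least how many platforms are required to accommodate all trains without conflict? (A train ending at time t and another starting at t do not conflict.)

3

starts: [5, 8, 11, 11, 11, 12, 13]
ends:   [9, 10, 12, 12, 13, 14, 15]
s5→1 s8→2 e9→1 e10→0 s11→1 s11→2 s11→3  — peak 3.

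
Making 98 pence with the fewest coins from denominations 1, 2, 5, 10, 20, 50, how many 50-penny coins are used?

1

98 − 1×50→48 − 2×20→8 − 1×5→3 − 1×2→1 − 1×1→0
Count of 50: 1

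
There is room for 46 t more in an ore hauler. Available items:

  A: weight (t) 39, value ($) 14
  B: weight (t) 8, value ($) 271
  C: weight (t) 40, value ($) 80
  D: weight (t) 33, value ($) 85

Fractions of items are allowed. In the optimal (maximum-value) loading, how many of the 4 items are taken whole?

2

Sort by value per unit weight and fill in that order.
Ratios (sorted): B 33.88, D 2.58, C 2.00, A 0.36
take B (8 @ 271); take D (33 @ 85); take 5/40 of C → 10.00. Capacity used 46/46.
2 item(s) taken whole; one partial (take 5/40 of C).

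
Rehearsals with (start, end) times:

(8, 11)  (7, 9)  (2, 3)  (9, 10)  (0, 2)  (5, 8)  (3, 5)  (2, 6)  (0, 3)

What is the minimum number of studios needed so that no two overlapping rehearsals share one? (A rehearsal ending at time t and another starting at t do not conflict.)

3

Count concurrent intervals with a sweep; the peak is the room count.
Events (time:±→running): 0:+→1 0:+→2 2:-→1 2:+→2 2:+→3 … peak 3.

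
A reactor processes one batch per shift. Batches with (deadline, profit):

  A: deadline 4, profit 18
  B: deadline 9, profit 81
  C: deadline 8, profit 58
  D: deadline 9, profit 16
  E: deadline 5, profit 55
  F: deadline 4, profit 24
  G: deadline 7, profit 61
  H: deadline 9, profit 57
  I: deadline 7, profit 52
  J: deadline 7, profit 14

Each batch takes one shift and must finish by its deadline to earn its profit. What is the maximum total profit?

Sort by profit descending; place each in the latest free slot ≤ its deadline.
By profit: B(d9,81), G(d7,61), C(d8,58), H(d9,57), E(d5,55), I(d7,52), F(d4,24), A(d4,18), D(d9,16), J(d7,14)
B→slot 9; G→slot 7; C→slot 8; H→slot 6; E→slot 5; I→slot 4; F→slot 3; A→slot 2; D→slot 1; J skipped.
Profit = 16 + 18 + 24 + 52 + 55 + 57 + 61 + 58 + 81 = 422

422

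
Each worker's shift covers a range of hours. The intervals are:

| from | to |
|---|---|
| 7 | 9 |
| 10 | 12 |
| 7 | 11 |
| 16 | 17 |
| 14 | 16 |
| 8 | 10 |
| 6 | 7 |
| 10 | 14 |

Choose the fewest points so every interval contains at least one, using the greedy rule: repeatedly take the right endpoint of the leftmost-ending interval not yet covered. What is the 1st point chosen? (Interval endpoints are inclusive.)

Process intervals by earliest right end; each time one isn't hit yet, stab at its right endpoint.
By right end: [6,7]  [7,9]  [8,10]  [7,11]  [10,12]  [10,14]  [14,16]  [16,17]
[6,7] uncovered → point at 7; [8,10] uncovered → point at 10; [14,16] uncovered → point at 16.
Points: 7, 10, 16 (3 total).

7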